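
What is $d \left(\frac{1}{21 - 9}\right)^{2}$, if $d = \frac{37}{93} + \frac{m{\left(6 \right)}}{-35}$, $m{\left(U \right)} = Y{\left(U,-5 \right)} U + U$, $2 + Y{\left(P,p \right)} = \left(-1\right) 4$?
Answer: $\frac{817}{93744} \approx 0.0087152$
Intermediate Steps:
$Y{\left(P,p \right)} = -6$ ($Y{\left(P,p \right)} = -2 - 4 = -6$)
$m{\left(U \right)} = - 5 U$ ($m{\left(U \right)} = - 6 U + U = - 5 U$)
$d = \frac{817}{651}$ ($d = \frac{37}{93} + \frac{\left(-5\right) 6}{-35} = 37 \cdot \frac{1}{93} - - \frac{6}{7} = \frac{37}{93} + \frac{6}{7} = \frac{817}{651} \approx 1.255$)
$d \left(\frac{1}{21 - 9}\right)^{2} = \frac{817 \left(\frac{1}{21 - 9}\right)^{2}}{651} = \frac{817 \left(\frac{1}{12}\right)^{2}}{651} = \frac{817}{651 \cdot 144} = \frac{817}{651} \cdot \frac{1}{144} = \frac{817}{93744}$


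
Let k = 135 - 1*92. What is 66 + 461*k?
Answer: 19889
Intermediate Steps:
k = 43 (k = 135 - 92 = 43)
66 + 461*k = 66 + 461*43 = 66 + 19823 = 19889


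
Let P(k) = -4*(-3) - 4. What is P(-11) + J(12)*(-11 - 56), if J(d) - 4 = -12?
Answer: 544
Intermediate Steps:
P(k) = 8 (P(k) = 12 - 4 = 8)
J(d) = -8 (J(d) = 4 - 12 = -8)
P(-11) + J(12)*(-11 - 56) = 8 - 8*(-11 - 56) = 8 - 8*(-67) = 8 + 536 = 544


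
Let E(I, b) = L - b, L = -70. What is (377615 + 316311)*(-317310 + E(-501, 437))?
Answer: -220541479542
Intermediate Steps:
E(I, b) = -70 - b
(377615 + 316311)*(-317310 + E(-501, 437)) = (377615 + 316311)*(-317310 + (-70 - 1*437)) = 693926*(-317310 + (-70 - 437)) = 693926*(-317310 - 507) = 693926*(-317817) = -220541479542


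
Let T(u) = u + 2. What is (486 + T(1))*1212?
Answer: 592668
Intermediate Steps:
T(u) = 2 + u
(486 + T(1))*1212 = (486 + (2 + 1))*1212 = (486 + 3)*1212 = 489*1212 = 592668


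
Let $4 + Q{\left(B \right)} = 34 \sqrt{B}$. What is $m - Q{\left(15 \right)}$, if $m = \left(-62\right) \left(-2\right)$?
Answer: $128 - 34 \sqrt{15} \approx -3.6814$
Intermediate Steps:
$Q{\left(B \right)} = -4 + 34 \sqrt{B}$
$m = 124$
$m - Q{\left(15 \right)} = 124 - \left(-4 + 34 \sqrt{15}\right) = 124 + \left(4 - 34 \sqrt{15}\right) = 128 - 34 \sqrt{15}$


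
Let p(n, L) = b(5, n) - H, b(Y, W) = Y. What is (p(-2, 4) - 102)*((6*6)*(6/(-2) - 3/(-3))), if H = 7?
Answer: 7488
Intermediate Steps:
p(n, L) = -2 (p(n, L) = 5 - 1*7 = 5 - 7 = -2)
(p(-2, 4) - 102)*((6*6)*(6/(-2) - 3/(-3))) = (-2 - 102)*((6*6)*(6/(-2) - 3/(-3))) = -3744*(6*(-½) - 3*(-⅓)) = -3744*(-3 + 1) = -3744*(-2) = -104*(-72) = 7488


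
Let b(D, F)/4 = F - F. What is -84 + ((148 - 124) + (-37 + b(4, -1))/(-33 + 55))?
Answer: -1357/22 ≈ -61.682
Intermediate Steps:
b(D, F) = 0 (b(D, F) = 4*(F - F) = 4*0 = 0)
-84 + ((148 - 124) + (-37 + b(4, -1))/(-33 + 55)) = -84 + ((148 - 124) + (-37 + 0)/(-33 + 55)) = -84 + (24 - 37/22) = -84 + 491/22 = -1357/22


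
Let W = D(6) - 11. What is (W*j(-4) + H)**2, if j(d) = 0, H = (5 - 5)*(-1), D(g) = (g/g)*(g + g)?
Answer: 0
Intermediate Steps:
D(g) = 2*g (D(g) = 1*(2*g) = 2*g)
H = 0 (H = 0*(-1) = 0)
W = 1 (W = 2*6 - 11 = 12 - 11 = 1)
(W*j(-4) + H)**2 = (1*0 + 0)**2 = (0 + 0)**2 = 0**2 = 0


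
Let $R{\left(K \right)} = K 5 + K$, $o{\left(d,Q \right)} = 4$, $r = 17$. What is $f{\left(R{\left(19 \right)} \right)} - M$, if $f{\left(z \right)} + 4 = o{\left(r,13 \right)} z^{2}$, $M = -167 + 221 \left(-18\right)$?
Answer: $56125$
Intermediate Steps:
$M = -4145$ ($M = -167 - 3978 = -4145$)
$R{\left(K \right)} = 6 K$ ($R{\left(K \right)} = 5 K + K = 6 K$)
$f{\left(z \right)} = -4 + 4 z^{2}$
$f{\left(R{\left(19 \right)} \right)} - M = \left(-4 + 4 \left(6 \cdot 19\right)^{2}\right) - -4145 = \left(-4 + 4 \cdot 114^{2}\right) + 4145 = \left(-4 + 4 \cdot 12996\right) + 4145 = \left(-4 + 51984\right) + 4145 = 51980 + 4145 = 56125$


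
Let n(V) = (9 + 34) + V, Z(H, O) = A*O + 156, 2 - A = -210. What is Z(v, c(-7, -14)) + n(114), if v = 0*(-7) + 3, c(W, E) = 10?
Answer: 2433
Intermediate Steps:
A = 212 (A = 2 - 1*(-210) = 2 + 210 = 212)
v = 3 (v = 0 + 3 = 3)
Z(H, O) = 156 + 212*O (Z(H, O) = 212*O + 156 = 156 + 212*O)
n(V) = 43 + V
Z(v, c(-7, -14)) + n(114) = (156 + 212*10) + (43 + 114) = (156 + 2120) + 157 = 2276 + 157 = 2433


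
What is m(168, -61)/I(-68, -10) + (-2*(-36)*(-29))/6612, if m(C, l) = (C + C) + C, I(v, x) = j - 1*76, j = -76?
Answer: -69/19 ≈ -3.6316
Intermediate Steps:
I(v, x) = -152 (I(v, x) = -76 - 1*76 = -76 - 76 = -152)
m(C, l) = 3*C (m(C, l) = 2*C + C = 3*C)
m(168, -61)/I(-68, -10) + (-2*(-36)*(-29))/6612 = (3*168)/(-152) + (-2*(-36)*(-29))/6612 = 504*(-1/152) + (72*(-29))*(1/6612) = -63/19 - 2088*1/6612 = -63/19 - 6/19 = -69/19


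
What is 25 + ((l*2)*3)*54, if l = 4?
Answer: 1321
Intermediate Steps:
25 + ((l*2)*3)*54 = 25 + ((4*2)*3)*54 = 25 + (8*3)*54 = 25 + 24*54 = 25 + 1296 = 1321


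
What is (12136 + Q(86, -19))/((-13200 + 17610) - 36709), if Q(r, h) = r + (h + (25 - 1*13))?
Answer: -12215/32299 ≈ -0.37819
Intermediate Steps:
Q(r, h) = 12 + h + r (Q(r, h) = r + (h + (25 - 13)) = r + (h + 12) = r + (12 + h) = 12 + h + r)
(12136 + Q(86, -19))/((-13200 + 17610) - 36709) = (12136 + (12 - 19 + 86))/((-13200 + 17610) - 36709) = (12136 + 79)/(4410 - 36709) = 12215/(-32299) = 12215*(-1/32299) = -12215/32299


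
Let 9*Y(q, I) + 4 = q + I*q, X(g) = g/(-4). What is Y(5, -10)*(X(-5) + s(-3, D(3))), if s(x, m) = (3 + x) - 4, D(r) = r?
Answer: 539/36 ≈ 14.972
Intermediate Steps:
X(g) = -g/4 (X(g) = g*(-¼) = -g/4)
s(x, m) = -1 + x
Y(q, I) = -4/9 + q/9 + I*q/9 (Y(q, I) = -4/9 + (q + I*q)/9 = -4/9 + (q/9 + I*q/9) = -4/9 + q/9 + I*q/9)
Y(5, -10)*(X(-5) + s(-3, D(3))) = (-4/9 + (⅑)*5 + (⅑)*(-10)*5)*(-¼*(-5) + (-1 - 3)) = (-4/9 + 5/9 - 50/9)*(5/4 - 4) = -49/9*(-11/4) = 539/36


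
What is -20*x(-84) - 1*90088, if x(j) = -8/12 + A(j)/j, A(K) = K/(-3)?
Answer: -90068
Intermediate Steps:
A(K) = -K/3 (A(K) = K*(-1/3) = -K/3)
x(j) = -1 (x(j) = -8/12 + (-j/3)/j = -8*1/12 - 1/3 = -2/3 - 1/3 = -1)
-20*x(-84) - 1*90088 = -20*(-1) - 1*90088 = 20 - 90088 = -90068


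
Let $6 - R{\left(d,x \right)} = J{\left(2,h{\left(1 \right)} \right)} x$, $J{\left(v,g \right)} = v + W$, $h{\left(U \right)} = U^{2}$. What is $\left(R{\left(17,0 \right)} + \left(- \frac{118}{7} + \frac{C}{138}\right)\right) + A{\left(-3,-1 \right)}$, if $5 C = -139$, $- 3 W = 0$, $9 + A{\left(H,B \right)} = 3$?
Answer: $- \frac{82393}{4830} \approx -17.059$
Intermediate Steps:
$A{\left(H,B \right)} = -6$ ($A{\left(H,B \right)} = -9 + 3 = -6$)
$W = 0$ ($W = \left(- \frac{1}{3}\right) 0 = 0$)
$C = - \frac{139}{5}$ ($C = \frac{1}{5} \left(-139\right) = - \frac{139}{5} \approx -27.8$)
$J{\left(v,g \right)} = v$ ($J{\left(v,g \right)} = v + 0 = v$)
$R{\left(d,x \right)} = 6 - 2 x$
$\left(R{\left(17,0 \right)} + \left(- \frac{118}{7} + \frac{C}{138}\right)\right) + A{\left(-3,-1 \right)} = \left(\left(6 - 0\right) - \left(\frac{118}{7} + \frac{139}{690}\right)\right) - 6 = \left(\left(6 + 0\right) - \frac{82393}{4830}\right) - 6 = \left(6 - \frac{82393}{4830}\right) - 6 = - \frac{53413}{4830} - 6 = - \frac{82393}{4830}$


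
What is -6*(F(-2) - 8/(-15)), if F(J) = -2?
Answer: 44/5 ≈ 8.8000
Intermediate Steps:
-6*(F(-2) - 8/(-15)) = -6*(-2 - 8/(-15)) = -6*(-2 - 8*(-1/15)) = -6*(-2 + 8/15) = -6*(-22/15) = 44/5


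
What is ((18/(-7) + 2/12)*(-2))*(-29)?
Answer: -2929/21 ≈ -139.48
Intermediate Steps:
((18/(-7) + 2/12)*(-2))*(-29) = ((18*(-⅐) + 2*(1/12))*(-2))*(-29) = ((-18/7 + ⅙)*(-2))*(-29) = -101/42*(-2)*(-29) = (101/21)*(-29) = -2929/21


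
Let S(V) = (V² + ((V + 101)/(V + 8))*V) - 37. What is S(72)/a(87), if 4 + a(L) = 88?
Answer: 53027/840 ≈ 63.127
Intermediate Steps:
a(L) = 84 (a(L) = -4 + 88 = 84)
S(V) = -37 + V² + V*(101 + V)/(8 + V) (S(V) = (V² + ((101 + V)/(8 + V))*V) - 37 = (V² + V*(101 + V)/(8 + V)) - 37 = -37 + V² + V*(101 + V)/(8 + V))
S(72)/a(87) = ((-296 + 72³ + 9*72² + 64*72)/(8 + 72))/84 = ((-296 + 373248 + 9*5184 + 4608)/80)*(1/84) = ((-296 + 373248 + 46656 + 4608)/80)*(1/84) = ((1/80)*424216)*(1/84) = (53027/10)*(1/84) = 53027/840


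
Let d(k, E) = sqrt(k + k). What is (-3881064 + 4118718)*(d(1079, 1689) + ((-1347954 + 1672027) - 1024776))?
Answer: -166524870762 + 237654*sqrt(2158) ≈ -1.6651e+11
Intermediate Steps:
d(k, E) = sqrt(2)*sqrt(k) (d(k, E) = sqrt(2*k) = sqrt(2)*sqrt(k))
(-3881064 + 4118718)*(d(1079, 1689) + ((-1347954 + 1672027) - 1024776)) = (-3881064 + 4118718)*(sqrt(2)*sqrt(1079) + ((-1347954 + 1672027) - 1024776)) = 237654*(sqrt(2158) + (324073 - 1024776)) = 237654*(sqrt(2158) - 700703) = 237654*(-700703 + sqrt(2158)) = -166524870762 + 237654*sqrt(2158)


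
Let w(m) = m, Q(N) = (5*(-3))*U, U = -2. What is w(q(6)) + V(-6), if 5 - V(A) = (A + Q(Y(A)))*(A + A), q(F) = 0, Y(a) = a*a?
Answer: 293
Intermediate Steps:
Y(a) = a²
Q(N) = 30 (Q(N) = (5*(-3))*(-2) = -15*(-2) = 30)
V(A) = 5 - 2*A*(30 + A) (V(A) = 5 - (A + 30)*(A + A) = 5 - (30 + A)*2*A = 5 - 2*A*(30 + A))
w(q(6)) + V(-6) = 0 + (5 - 60*(-6) - 2*(-6)²) = 0 + (5 + 360 - 2*36) = 0 + (5 + 360 - 72) = 0 + 293 = 293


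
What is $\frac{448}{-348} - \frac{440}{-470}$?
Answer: $- \frac{1436}{4089} \approx -0.35119$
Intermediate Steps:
$\frac{448}{-348} - \frac{440}{-470} = 448 \left(- \frac{1}{348}\right) - - \frac{44}{47} = - \frac{112}{87} + \frac{44}{47} = - \frac{1436}{4089}$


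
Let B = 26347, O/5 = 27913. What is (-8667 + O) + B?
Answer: 157245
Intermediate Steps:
O = 139565 (O = 5*27913 = 139565)
(-8667 + O) + B = (-8667 + 139565) + 26347 = 130898 + 26347 = 157245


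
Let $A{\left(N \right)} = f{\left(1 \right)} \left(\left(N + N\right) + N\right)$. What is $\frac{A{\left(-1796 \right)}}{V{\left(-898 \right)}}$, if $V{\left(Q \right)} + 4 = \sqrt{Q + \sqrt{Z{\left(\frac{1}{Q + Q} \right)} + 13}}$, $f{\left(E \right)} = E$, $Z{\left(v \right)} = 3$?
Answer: $\frac{10776}{455} + \frac{2694 i \sqrt{894}}{455} \approx 23.684 + 177.03 i$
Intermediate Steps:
$A{\left(N \right)} = 3 N$ ($A{\left(N \right)} = 1 \left(\left(N + N\right) + N\right) = 1 \left(2 N + N\right) = 1 \cdot 3 N = 3 N$)
$V{\left(Q \right)} = -4 + \sqrt{4 + Q}$ ($V{\left(Q \right)} = -4 + \sqrt{Q + \sqrt{3 + 13}} = -4 + \sqrt{Q + \sqrt{16}} = -4 + \sqrt{Q + 4} = -4 + \sqrt{4 + Q}$)
$\frac{A{\left(-1796 \right)}}{V{\left(-898 \right)}} = \frac{3 \left(-1796\right)}{-4 + \sqrt{4 - 898}} = - \frac{5388}{-4 + \sqrt{-894}} = - \frac{5388}{-4 + i \sqrt{894}}$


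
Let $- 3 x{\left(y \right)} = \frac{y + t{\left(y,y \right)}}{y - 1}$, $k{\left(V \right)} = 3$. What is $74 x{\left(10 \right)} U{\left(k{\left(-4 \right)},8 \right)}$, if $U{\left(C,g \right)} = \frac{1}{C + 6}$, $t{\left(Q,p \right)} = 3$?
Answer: $- \frac{962}{243} \approx -3.9588$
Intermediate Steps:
$x{\left(y \right)} = - \frac{3 + y}{3 \left(-1 + y\right)}$ ($x{\left(y \right)} = - \frac{\left(y + 3\right) \frac{1}{y - 1}}{3} = - \frac{\left(3 + y\right) \frac{1}{-1 + y}}{3} = - \frac{\frac{1}{-1 + y} \left(3 + y\right)}{3} = - \frac{3 + y}{3 \left(-1 + y\right)}$)
$U{\left(C,g \right)} = \frac{1}{6 + C}$
$74 x{\left(10 \right)} U{\left(k{\left(-4 \right)},8 \right)} = \frac{74 \frac{-3 - 10}{3 \left(-1 + 10\right)}}{6 + 3} = \frac{74 \frac{-3 - 10}{3 \cdot 9}}{9} = 74 \cdot \frac{1}{3} \cdot \frac{1}{9} \left(-13\right) \frac{1}{9} = 74 \left(- \frac{13}{27}\right) \frac{1}{9} = \left(- \frac{962}{27}\right) \frac{1}{9} = - \frac{962}{243}$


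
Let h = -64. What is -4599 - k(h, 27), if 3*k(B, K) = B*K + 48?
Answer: -4039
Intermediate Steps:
k(B, K) = 16 + B*K/3 (k(B, K) = (B*K + 48)/3 = (48 + B*K)/3 = 16 + B*K/3)
-4599 - k(h, 27) = -4599 - (16 + (1/3)*(-64)*27) = -4599 - (16 - 576) = -4599 - 1*(-560) = -4599 + 560 = -4039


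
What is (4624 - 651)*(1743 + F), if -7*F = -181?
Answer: 49193686/7 ≈ 7.0277e+6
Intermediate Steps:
F = 181/7 (F = -⅐*(-181) = 181/7 ≈ 25.857)
(4624 - 651)*(1743 + F) = (4624 - 651)*(1743 + 181/7) = 3973*(12382/7) = 49193686/7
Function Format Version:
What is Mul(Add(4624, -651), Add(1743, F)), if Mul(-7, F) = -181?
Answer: Rational(49193686, 7) ≈ 7.0277e+6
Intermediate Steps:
F = Rational(181, 7) (F = Mul(Rational(-1, 7), -181) = Rational(181, 7) ≈ 25.857)
Mul(Add(4624, -651), Add(1743, F)) = Mul(Add(4624, -651), Add(1743, Rational(181, 7))) = Mul(3973, Rational(12382, 7)) = Rational(49193686, 7)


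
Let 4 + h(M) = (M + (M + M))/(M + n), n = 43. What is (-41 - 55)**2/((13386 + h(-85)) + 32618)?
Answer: 14336/71565 ≈ 0.20032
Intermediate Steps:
h(M) = -4 + 3*M/(43 + M) (h(M) = -4 + (M + (M + M))/(M + 43) = -4 + (M + 2*M)/(43 + M) = -4 + (3*M)/(43 + M) = -4 + 3*M/(43 + M))
(-41 - 55)**2/((13386 + h(-85)) + 32618) = (-41 - 55)**2/((13386 + (-172 - 1*(-85))/(43 - 85)) + 32618) = (-96)**2/((13386 + (-172 + 85)/(-42)) + 32618) = 9216/((13386 - 1/42*(-87)) + 32618) = 9216/((13386 + 29/14) + 32618) = 9216/(187433/14 + 32618) = 9216/(644085/14) = 9216*(14/644085) = 14336/71565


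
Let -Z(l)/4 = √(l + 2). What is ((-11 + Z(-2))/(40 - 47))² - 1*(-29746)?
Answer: 1457675/49 ≈ 29748.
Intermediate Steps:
Z(l) = -4*√(2 + l) (Z(l) = -4*√(l + 2) = -4*√(2 + l))
((-11 + Z(-2))/(40 - 47))² - 1*(-29746) = ((-11 - 4*√(2 - 2))/(40 - 47))² - 1*(-29746) = ((-11 - 4*√0)/(-7))² + 29746 = ((-11 - 4*0)*(-⅐))² + 29746 = ((-11 + 0)*(-⅐))² + 29746 = (-11*(-⅐))² + 29746 = (11/7)² + 29746 = 121/49 + 29746 = 1457675/49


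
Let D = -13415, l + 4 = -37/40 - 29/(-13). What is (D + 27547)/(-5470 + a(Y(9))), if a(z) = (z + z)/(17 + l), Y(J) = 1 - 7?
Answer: -52563974/20348785 ≈ -2.5831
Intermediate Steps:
Y(J) = -6
l = -1401/520 (l = -4 + (-37/40 - 29/(-13)) = -4 + (-37*1/40 - 29*(-1/13)) = -4 + (-37/40 + 29/13) = -4 + 679/520 = -1401/520 ≈ -2.6942)
a(z) = 1040*z/7439 (a(z) = (z + z)/(17 - 1401/520) = (2*z)/(7439/520) = (2*z)*(520/7439) = 1040*z/7439)
(D + 27547)/(-5470 + a(Y(9))) = (-13415 + 27547)/(-5470 + (1040/7439)*(-6)) = 14132/(-5470 - 6240/7439) = 14132/(-40697570/7439) = 14132*(-7439/40697570) = -52563974/20348785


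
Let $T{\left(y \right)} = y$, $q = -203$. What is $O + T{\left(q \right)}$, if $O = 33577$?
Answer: $33374$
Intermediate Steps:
$O + T{\left(q \right)} = 33577 - 203 = 33374$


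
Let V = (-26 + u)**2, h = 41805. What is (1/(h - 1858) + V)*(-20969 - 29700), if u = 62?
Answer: -2623200658397/39947 ≈ -6.5667e+7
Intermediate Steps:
V = 1296 (V = (-26 + 62)**2 = 36**2 = 1296)
(1/(h - 1858) + V)*(-20969 - 29700) = (1/(41805 - 1858) + 1296)*(-20969 - 29700) = (1/39947 + 1296)*(-50669) = (51771313/39947)*(-50669) = -2623200658397/39947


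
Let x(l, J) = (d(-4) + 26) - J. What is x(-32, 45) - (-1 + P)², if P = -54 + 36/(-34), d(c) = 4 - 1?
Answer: -912833/289 ≈ -3158.6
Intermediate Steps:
d(c) = 3
P = -936/17 (P = -54 + 36*(-1/34) = -54 - 18/17 = -936/17 ≈ -55.059)
x(l, J) = 29 - J (x(l, J) = (3 + 26) - J = 29 - J)
x(-32, 45) - (-1 + P)² = (29 - 1*45) - (-1 - 936/17)² = (29 - 45) - (-953/17)² = -16 - 1*908209/289 = -16 - 908209/289 = -912833/289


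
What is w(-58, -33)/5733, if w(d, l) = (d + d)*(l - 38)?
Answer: 8236/5733 ≈ 1.4366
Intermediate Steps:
w(d, l) = 2*d*(-38 + l) (w(d, l) = (2*d)*(-38 + l) = 2*d*(-38 + l))
w(-58, -33)/5733 = (2*(-58)*(-38 - 33))/5733 = (2*(-58)*(-71))*(1/5733) = 8236*(1/5733) = 8236/5733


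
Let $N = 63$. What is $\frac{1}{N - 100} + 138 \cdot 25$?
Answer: $\frac{127649}{37} \approx 3450.0$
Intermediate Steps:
$\frac{1}{N - 100} + 138 \cdot 25 = \frac{1}{63 - 100} + 138 \cdot 25 = \frac{1}{-37} + 3450 = - \frac{1}{37} + 3450 = \frac{127649}{37}$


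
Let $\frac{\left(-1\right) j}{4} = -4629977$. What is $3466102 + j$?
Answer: $21986010$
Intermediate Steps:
$j = 18519908$ ($j = \left(-4\right) \left(-4629977\right) = 18519908$)
$3466102 + j = 3466102 + 18519908 = 21986010$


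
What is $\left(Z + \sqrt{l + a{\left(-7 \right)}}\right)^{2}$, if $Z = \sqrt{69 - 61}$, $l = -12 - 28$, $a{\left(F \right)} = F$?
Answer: $-39 + 4 i \sqrt{94} \approx -39.0 + 38.781 i$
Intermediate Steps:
$l = -40$
$Z = 2 \sqrt{2}$ ($Z = \sqrt{8} = 2 \sqrt{2} \approx 2.8284$)
$\left(Z + \sqrt{l + a{\left(-7 \right)}}\right)^{2} = \left(2 \sqrt{2} + \sqrt{-40 - 7}\right)^{2} = \left(2 \sqrt{2} + \sqrt{-47}\right)^{2} = \left(2 \sqrt{2} + i \sqrt{47}\right)^{2}$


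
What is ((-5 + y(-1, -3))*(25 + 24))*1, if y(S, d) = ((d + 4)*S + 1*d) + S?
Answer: -490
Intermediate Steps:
y(S, d) = S + d + S*(4 + d) (y(S, d) = ((4 + d)*S + d) + S = (S*(4 + d) + d) + S = (d + S*(4 + d)) + S = S + d + S*(4 + d))
((-5 + y(-1, -3))*(25 + 24))*1 = ((-5 + (-3 + 5*(-1) - 1*(-3)))*(25 + 24))*1 = ((-5 + (-3 - 5 + 3))*49)*1 = ((-5 - 5)*49)*1 = -10*49*1 = -490*1 = -490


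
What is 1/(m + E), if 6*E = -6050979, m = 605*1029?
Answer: -2/771903 ≈ -2.5910e-6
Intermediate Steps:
m = 622545
E = -2016993/2 (E = (⅙)*(-6050979) = -2016993/2 ≈ -1.0085e+6)
1/(m + E) = 1/(622545 - 2016993/2) = 1/(-771903/2) = -2/771903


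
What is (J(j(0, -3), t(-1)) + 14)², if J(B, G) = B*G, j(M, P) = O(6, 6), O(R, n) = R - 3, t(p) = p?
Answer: 121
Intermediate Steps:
O(R, n) = -3 + R
j(M, P) = 3 (j(M, P) = -3 + 6 = 3)
(J(j(0, -3), t(-1)) + 14)² = (3*(-1) + 14)² = (-3 + 14)² = 11² = 121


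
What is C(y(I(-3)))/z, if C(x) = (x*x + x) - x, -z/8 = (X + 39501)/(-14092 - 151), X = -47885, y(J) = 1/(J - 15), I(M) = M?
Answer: -14243/21731328 ≈ -0.00065541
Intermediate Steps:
y(J) = 1/(-15 + J)
z = -67072/14243 (z = -8*(-47885 + 39501)/(-14092 - 151) = -(-67072)/(-14243) = -(-67072)*(-1)/14243 = -8*8384/14243 = -67072/14243 ≈ -4.7091)
C(x) = x² (C(x) = (x² + x) - x = (x + x²) - x = x²)
C(y(I(-3)))/z = (1/(-15 - 3))²/(-67072/14243) = (1/(-18))²*(-14243/67072) = (-1/18)²*(-14243/67072) = (1/324)*(-14243/67072) = -14243/21731328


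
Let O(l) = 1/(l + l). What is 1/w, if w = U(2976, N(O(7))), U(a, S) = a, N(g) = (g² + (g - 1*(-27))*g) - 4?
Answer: 1/2976 ≈ 0.00033602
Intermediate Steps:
O(l) = 1/(2*l)
N(g) = -4 + g² + g*(27 + g) (N(g) = (g² + (g + 27)*g) - 4 = (g² + (27 + g)*g) - 4 = (g² + g*(27 + g)) - 4 = -4 + g² + g*(27 + g))
w = 2976
1/w = 1/2976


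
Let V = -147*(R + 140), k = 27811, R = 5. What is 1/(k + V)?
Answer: 1/6496 ≈ 0.00015394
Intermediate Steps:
V = -21315 (V = -147*(5 + 140) = -147*145 = -21315)
1/(k + V) = 1/(27811 - 21315) = 1/6496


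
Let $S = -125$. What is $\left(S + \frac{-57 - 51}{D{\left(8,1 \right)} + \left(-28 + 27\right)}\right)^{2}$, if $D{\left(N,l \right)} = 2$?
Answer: $54289$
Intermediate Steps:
$\left(S + \frac{-57 - 51}{D{\left(8,1 \right)} + \left(-28 + 27\right)}\right)^{2} = \left(-125 + \frac{-57 - 51}{2 + \left(-28 + 27\right)}\right)^{2} = \left(-125 - \frac{108}{2 - 1}\right)^{2} = \left(-125 - \frac{108}{1}\right)^{2} = \left(-125 - 108\right)^{2} = \left(-233\right)^{2} = 54289$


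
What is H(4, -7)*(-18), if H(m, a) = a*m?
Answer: 504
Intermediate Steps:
H(4, -7)*(-18) = -7*4*(-18) = -28*(-18) = 504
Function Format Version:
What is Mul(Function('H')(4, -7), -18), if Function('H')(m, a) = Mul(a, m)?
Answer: 504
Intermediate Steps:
Mul(Function('H')(4, -7), -18) = Mul(Mul(-7, 4), -18) = Mul(-28, -18) = 504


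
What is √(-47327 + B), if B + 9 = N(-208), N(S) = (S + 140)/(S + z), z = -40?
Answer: I*√181958530/62 ≈ 217.57*I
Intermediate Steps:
N(S) = (140 + S)/(-40 + S) (N(S) = (S + 140)/(S - 40) = (140 + S)/(-40 + S))
B = -541/62 (B = -9 + (140 - 208)/(-40 - 208) = -9 - 68/(-248) = -9 - 1/248*(-68) = -9 + 17/62 = -541/62 ≈ -8.7258)
√(-47327 + B) = √(-47327 - 541/62) = √(-2934815/62) = I*√181958530/62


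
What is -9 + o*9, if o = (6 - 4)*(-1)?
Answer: -27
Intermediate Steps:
o = -2 (o = 2*(-1) = -2)
-9 + o*9 = -9 - 2*9 = -9 - 18 = -27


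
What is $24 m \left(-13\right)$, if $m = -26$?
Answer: $8112$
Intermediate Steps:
$24 m \left(-13\right) = 24 \left(-26\right) \left(-13\right) = \left(-624\right) \left(-13\right) = 8112$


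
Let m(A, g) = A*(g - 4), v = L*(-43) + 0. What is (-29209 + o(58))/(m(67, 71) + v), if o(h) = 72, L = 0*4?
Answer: -29137/4489 ≈ -6.4908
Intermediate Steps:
L = 0
v = 0 (v = 0*(-43) + 0 = 0 + 0 = 0)
m(A, g) = A*(-4 + g)
(-29209 + o(58))/(m(67, 71) + v) = (-29209 + 72)/(67*(-4 + 71) + 0) = -29137/(67*67 + 0) = -29137/(4489 + 0) = -29137/4489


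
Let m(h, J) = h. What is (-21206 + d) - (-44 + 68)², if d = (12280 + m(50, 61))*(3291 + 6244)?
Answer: 117544768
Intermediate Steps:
d = 117566550 (d = (12280 + 50)*(3291 + 6244) = 12330*9535 = 117566550)
(-21206 + d) - (-44 + 68)² = (-21206 + 117566550) - (-44 + 68)² = 117545344 - 1*24² = 117545344 - 1*576 = 117545344 - 576 = 117544768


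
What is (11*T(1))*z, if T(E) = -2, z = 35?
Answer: -770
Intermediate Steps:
(11*T(1))*z = (11*(-2))*35 = -22*35 = -770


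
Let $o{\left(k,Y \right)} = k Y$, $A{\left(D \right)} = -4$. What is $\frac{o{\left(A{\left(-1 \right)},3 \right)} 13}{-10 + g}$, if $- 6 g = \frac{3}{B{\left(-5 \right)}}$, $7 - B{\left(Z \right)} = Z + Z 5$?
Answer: $\frac{296}{19} \approx 15.579$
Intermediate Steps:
$B{\left(Z \right)} = 7 - 6 Z$ ($B{\left(Z \right)} = 7 - \left(Z + Z 5\right) = 7 - \left(Z + 5 Z\right) = 7 - 6 Z$)
$o{\left(k,Y \right)} = Y k$
$g = - \frac{1}{74}$ ($g = - \frac{3 \frac{1}{7 - -30}}{6} = - \frac{3 \frac{1}{7 + 30}}{6} = - \frac{3 \cdot \frac{1}{37}}{6} = \left(- \frac{1}{6}\right) \frac{3}{37} = - \frac{1}{74} \approx -0.013514$)
$\frac{o{\left(A{\left(-1 \right)},3 \right)} 13}{-10 + g} = \frac{3 \left(-4\right) 13}{-10 - \frac{1}{74}} = \frac{\left(-12\right) 13}{- \frac{741}{74}} = \left(-156\right) \left(- \frac{74}{741}\right) = \frac{296}{19}$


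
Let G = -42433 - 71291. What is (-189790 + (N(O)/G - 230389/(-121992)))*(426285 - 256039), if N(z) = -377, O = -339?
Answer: -62466469558318825/1933308 ≈ -3.2311e+10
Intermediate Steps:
G = -113724
(-189790 + (N(O)/G - 230389/(-121992)))*(426285 - 256039) = (-189790 + (-377/(-113724) - 230389/(-121992)))*(426285 - 256039) = (-189790 + (-377*(-1/113724) - 230389*(-1/121992)))*170246 = (-189790 + (29/8748 + 230389/121992))*170246 = (-189790 + 168248395/88932168)*170246 = -16878267916325/88932168*170246 = -62466469558318825/1933308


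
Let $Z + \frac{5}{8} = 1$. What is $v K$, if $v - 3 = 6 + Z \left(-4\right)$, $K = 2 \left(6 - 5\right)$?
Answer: $15$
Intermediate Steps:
$K = 2$ ($K = 2 \cdot 1 = 2$)
$Z = \frac{3}{8}$ ($Z = - \frac{5}{8} + 1 = \frac{3}{8} \approx 0.375$)
$v = \frac{15}{2}$ ($v = 3 + \left(6 + \frac{3}{8} \left(-4\right)\right) = 3 + \left(6 - \frac{3}{2}\right) = 3 + \frac{9}{2} = \frac{15}{2} \approx 7.5$)
$v K = \frac{15}{2} \cdot 2 = 15$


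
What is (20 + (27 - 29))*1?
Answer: 18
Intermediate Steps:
(20 + (27 - 29))*1 = (20 - 2)*1 = 18*1 = 18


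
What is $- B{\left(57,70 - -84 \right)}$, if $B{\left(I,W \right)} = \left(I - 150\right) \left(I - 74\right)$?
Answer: $-1581$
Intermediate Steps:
$B{\left(I,W \right)} = \left(-150 + I\right) \left(-74 + I\right)$
$- B{\left(57,70 - -84 \right)} = - (11100 + 57^{2} - 12768) = - (11100 + 3249 - 12768) = \left(-1\right) 1581 = -1581$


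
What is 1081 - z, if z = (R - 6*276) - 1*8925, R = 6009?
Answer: 5653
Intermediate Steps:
z = -4572 (z = (6009 - 6*276) - 1*8925 = (6009 - 1*1656) - 8925 = (6009 - 1656) - 8925 = 4353 - 8925 = -4572)
1081 - z = 1081 - 1*(-4572) = 1081 + 4572 = 5653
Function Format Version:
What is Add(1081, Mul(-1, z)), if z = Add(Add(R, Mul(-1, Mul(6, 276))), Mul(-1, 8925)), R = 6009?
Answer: 5653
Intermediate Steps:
z = -4572 (z = Add(Add(6009, Mul(-1, Mul(6, 276))), Mul(-1, 8925)) = Add(Add(6009, Mul(-1, 1656)), -8925) = Add(Add(6009, -1656), -8925) = Add(4353, -8925) = -4572)
Add(1081, Mul(-1, z)) = Add(1081, Mul(-1, -4572)) = Add(1081, 4572) = 5653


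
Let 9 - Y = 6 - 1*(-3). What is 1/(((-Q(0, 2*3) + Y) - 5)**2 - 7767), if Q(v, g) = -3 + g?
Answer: -1/7703 ≈ -0.00012982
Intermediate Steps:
Y = 0 (Y = 9 - (6 - 1*(-3)) = 9 - (6 + 3) = 9 - 1*9 = 9 - 9 = 0)
1/(((-Q(0, 2*3) + Y) - 5)**2 - 7767) = 1/(((-(-3 + 2*3) + 0) - 5)**2 - 7767) = 1/(((-(-3 + 6) + 0) - 5)**2 - 7767) = 1/(((-1*3 + 0) - 5)**2 - 7767) = 1/(((-3 + 0) - 5)**2 - 7767) = 1/((-3 - 5)**2 - 7767) = 1/((-8)**2 - 7767) = 1/(64 - 7767) = 1/(-7703) = -1/7703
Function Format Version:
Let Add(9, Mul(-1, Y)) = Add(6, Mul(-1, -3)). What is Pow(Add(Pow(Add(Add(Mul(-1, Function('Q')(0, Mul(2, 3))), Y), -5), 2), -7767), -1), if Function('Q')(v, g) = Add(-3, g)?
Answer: Rational(-1, 7703) ≈ -0.00012982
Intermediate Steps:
Y = 0 (Y = Add(9, Mul(-1, Add(6, Mul(-1, -3)))) = Add(9, Mul(-1, Add(6, 3))) = Add(9, Mul(-1, 9)) = Add(9, -9) = 0)
Pow(Add(Pow(Add(Add(Mul(-1, Function('Q')(0, Mul(2, 3))), Y), -5), 2), -7767), -1) = Pow(Add(Pow(Add(Add(Mul(-1, Add(-3, Mul(2, 3))), 0), -5), 2), -7767), -1) = Pow(Add(Pow(Add(Add(Mul(-1, Add(-3, 6)), 0), -5), 2), -7767), -1) = Pow(Add(Pow(Add(Add(Mul(-1, 3), 0), -5), 2), -7767), -1) = Pow(Add(Pow(Add(Add(-3, 0), -5), 2), -7767), -1) = Pow(Add(Pow(Add(-3, -5), 2), -7767), -1) = Pow(Add(Pow(-8, 2), -7767), -1) = Pow(Add(64, -7767), -1) = Pow(-7703, -1) = Rational(-1, 7703)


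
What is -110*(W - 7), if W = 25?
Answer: -1980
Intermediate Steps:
-110*(W - 7) = -110*(25 - 7) = -110*18 = -1980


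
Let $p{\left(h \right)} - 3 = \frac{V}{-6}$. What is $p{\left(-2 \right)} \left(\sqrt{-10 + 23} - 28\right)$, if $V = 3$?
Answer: $-70 + \frac{5 \sqrt{13}}{2} \approx -60.986$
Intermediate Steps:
$p{\left(h \right)} = \frac{5}{2}$ ($p{\left(h \right)} = 3 + \frac{3}{-6} = 3 + 3 \left(- \frac{1}{6}\right) = 3 - \frac{1}{2} = \frac{5}{2}$)
$p{\left(-2 \right)} \left(\sqrt{-10 + 23} - 28\right) = \frac{5 \left(\sqrt{-10 + 23} - 28\right)}{2} = \frac{5 \left(\sqrt{13} - 28\right)}{2} = \frac{5 \left(-28 + \sqrt{13}\right)}{2} = -70 + \frac{5 \sqrt{13}}{2}$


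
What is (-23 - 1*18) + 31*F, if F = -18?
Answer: -599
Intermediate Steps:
(-23 - 1*18) + 31*F = (-23 - 1*18) + 31*(-18) = (-23 - 18) - 558 = -41 - 558 = -599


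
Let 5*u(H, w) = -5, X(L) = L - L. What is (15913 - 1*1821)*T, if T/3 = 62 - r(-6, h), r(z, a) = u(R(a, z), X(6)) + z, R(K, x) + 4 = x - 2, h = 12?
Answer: 2917044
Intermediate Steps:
R(K, x) = -6 + x (R(K, x) = -4 + (x - 2) = -4 + (-2 + x) = -6 + x)
X(L) = 0
u(H, w) = -1 (u(H, w) = (1/5)*(-5) = -1)
r(z, a) = -1 + z
T = 207 (T = 3*(62 - (-1 - 6)) = 3*(62 - 1*(-7)) = 3*(62 + 7) = 3*69 = 207)
(15913 - 1*1821)*T = (15913 - 1*1821)*207 = (15913 - 1821)*207 = 14092*207 = 2917044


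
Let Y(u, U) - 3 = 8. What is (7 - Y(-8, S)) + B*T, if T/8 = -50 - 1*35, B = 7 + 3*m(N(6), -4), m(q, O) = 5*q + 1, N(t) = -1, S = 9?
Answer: 3396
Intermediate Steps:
Y(u, U) = 11 (Y(u, U) = 3 + 8 = 11)
m(q, O) = 1 + 5*q
B = -5 (B = 7 + 3*(1 + 5*(-1)) = 7 + 3*(1 - 5) = 7 + 3*(-4) = 7 - 12 = -5)
T = -680 (T = 8*(-50 - 1*35) = 8*(-50 - 35) = 8*(-85) = -680)
(7 - Y(-8, S)) + B*T = (7 - 1*11) - 5*(-680) = (7 - 11) + 3400 = -4 + 3400 = 3396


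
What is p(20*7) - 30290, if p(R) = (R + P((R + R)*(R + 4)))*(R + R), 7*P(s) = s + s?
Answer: 3234510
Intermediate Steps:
P(s) = 2*s/7 (P(s) = (s + s)/7 = (2*s)/7 = 2*s/7)
p(R) = 2*R*(R + 4*R*(4 + R)/7) (p(R) = (R + 2*((R + R)*(R + 4))/7)*(R + R) = (R + 2*((2*R)*(4 + R))/7)*(2*R) = (R + 2*(2*R*(4 + R))/7)*(2*R) = (R + 4*R*(4 + R)/7)*(2*R) = 2*R*(R + 4*R*(4 + R)/7))
p(20*7) - 30290 = 2*(20*7)**2*(23 + 4*(20*7))/7 - 30290 = (2/7)*140**2*(23 + 4*140) - 30290 = (2/7)*19600*(23 + 560) - 30290 = (2/7)*19600*583 - 30290 = 3264800 - 30290 = 3234510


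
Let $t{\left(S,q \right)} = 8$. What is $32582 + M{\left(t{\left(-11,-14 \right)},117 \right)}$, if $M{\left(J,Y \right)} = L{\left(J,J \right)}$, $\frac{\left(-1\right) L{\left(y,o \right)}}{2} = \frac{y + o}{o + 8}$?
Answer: $32580$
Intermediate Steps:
$L{\left(y,o \right)} = - \frac{2 \left(o + y\right)}{8 + o}$ ($L{\left(y,o \right)} = - 2 \frac{y + o}{o + 8} = - 2 \frac{o + y}{8 + o} = - \frac{2 \left(o + y\right)}{8 + o}$)
$M{\left(J,Y \right)} = - \frac{4 J}{8 + J}$ ($M{\left(J,Y \right)} = \frac{2 \left(- J - J\right)}{8 + J} = \frac{2 \left(- 2 J\right)}{8 + J} = - \frac{4 J}{8 + J}$)
$32582 + M{\left(t{\left(-11,-14 \right)},117 \right)} = 32582 - \frac{32}{8 + 8} = 32582 - \frac{32}{16} = 32582 - 32 \cdot \frac{1}{16} = 32582 - 2 = 32580$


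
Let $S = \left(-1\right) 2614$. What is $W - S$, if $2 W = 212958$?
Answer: $109093$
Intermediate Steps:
$W = 106479$ ($W = \frac{1}{2} \cdot 212958 = 106479$)
$S = -2614$
$W - S = 106479 - -2614 = 106479 + 2614 = 109093$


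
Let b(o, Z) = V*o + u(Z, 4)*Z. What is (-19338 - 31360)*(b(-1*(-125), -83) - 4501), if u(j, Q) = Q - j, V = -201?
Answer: 1868069206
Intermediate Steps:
b(o, Z) = -201*o + Z*(4 - Z) (b(o, Z) = -201*o + (4 - Z)*Z = -201*o + Z*(4 - Z))
(-19338 - 31360)*(b(-1*(-125), -83) - 4501) = (-19338 - 31360)*((-(-201)*(-125) - 1*(-83)*(-4 - 83)) - 4501) = -50698*((-201*125 - 1*(-83)*(-87)) - 4501) = -50698*((-25125 - 7221) - 4501) = -50698*(-32346 - 4501) = -50698*(-36847) = 1868069206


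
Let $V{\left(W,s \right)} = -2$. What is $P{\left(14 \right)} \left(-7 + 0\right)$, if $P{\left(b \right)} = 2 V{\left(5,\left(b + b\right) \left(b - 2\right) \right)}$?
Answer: $28$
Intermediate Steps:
$P{\left(b \right)} = -4$ ($P{\left(b \right)} = 2 \left(-2\right) = -4$)
$P{\left(14 \right)} \left(-7 + 0\right) = - 4 \left(-7 + 0\right) = \left(-4\right) \left(-7\right) = 28$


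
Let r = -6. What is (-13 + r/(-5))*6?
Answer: -354/5 ≈ -70.800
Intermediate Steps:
(-13 + r/(-5))*6 = (-13 - 6/(-5))*6 = (-13 - 6*(-1/5))*6 = (-13 + 6/5)*6 = -59/5*6 = -354/5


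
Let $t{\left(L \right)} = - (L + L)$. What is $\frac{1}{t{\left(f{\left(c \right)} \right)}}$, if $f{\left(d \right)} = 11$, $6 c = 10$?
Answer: $- \frac{1}{22} \approx -0.045455$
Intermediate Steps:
$c = \frac{5}{3}$ ($c = \frac{1}{6} \cdot 10 = \frac{5}{3} \approx 1.6667$)
$t{\left(L \right)} = - 2 L$
$\frac{1}{t{\left(f{\left(c \right)} \right)}} = \frac{1}{\left(-2\right) 11} = \frac{1}{-22} = - \frac{1}{22}$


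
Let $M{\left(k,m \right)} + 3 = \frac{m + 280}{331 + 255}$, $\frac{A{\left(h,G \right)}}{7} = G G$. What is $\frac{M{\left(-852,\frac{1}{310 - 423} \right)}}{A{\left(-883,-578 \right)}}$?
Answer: $- \frac{167015}{154856620184} \approx -1.0785 \cdot 10^{-6}$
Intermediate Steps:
$A{\left(h,G \right)} = 7 G^{2}$ ($A{\left(h,G \right)} = 7 G G = 7 G^{2}$)
$M{\left(k,m \right)} = - \frac{739}{293} + \frac{m}{586}$ ($M{\left(k,m \right)} = -3 + \frac{m + 280}{331 + 255} = -3 + \frac{280 + m}{586} = -3 + \left(280 + m\right) \frac{1}{586} = -3 + \left(\frac{140}{293} + \frac{m}{586}\right) = - \frac{739}{293} + \frac{m}{586}$)
$\frac{M{\left(-852,\frac{1}{310 - 423} \right)}}{A{\left(-883,-578 \right)}} = \frac{- \frac{739}{293} + \frac{1}{586 \left(310 - 423\right)}}{7 \left(-578\right)^{2}} = \frac{- \frac{739}{293} + \frac{1}{586 \left(-113\right)}}{7 \cdot 334084} = \frac{- \frac{739}{293} + \frac{1}{586} \left(- \frac{1}{113}\right)}{2338588} = \left(- \frac{739}{293} - \frac{1}{66218}\right) \frac{1}{2338588} = \left(- \frac{167015}{66218}\right) \frac{1}{2338588} = - \frac{167015}{154856620184}$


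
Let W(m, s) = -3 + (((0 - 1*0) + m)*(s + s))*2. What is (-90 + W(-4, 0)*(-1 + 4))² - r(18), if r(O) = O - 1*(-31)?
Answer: 9752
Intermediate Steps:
W(m, s) = -3 + 4*m*s (W(m, s) = -3 + (((0 + 0) + m)*(2*s))*2 = -3 + ((0 + m)*(2*s))*2 = -3 + (m*(2*s))*2 = -3 + (2*m*s)*2 = -3 + 4*m*s)
r(O) = 31 + O (r(O) = O + 31 = 31 + O)
(-90 + W(-4, 0)*(-1 + 4))² - r(18) = (-90 + (-3 + 4*(-4)*0)*(-1 + 4))² - (31 + 18) = (-90 + (-3 + 0)*3)² - 1*49 = (-90 - 3*3)² - 49 = (-90 - 9)² - 49 = (-99)² - 49 = 9801 - 49 = 9752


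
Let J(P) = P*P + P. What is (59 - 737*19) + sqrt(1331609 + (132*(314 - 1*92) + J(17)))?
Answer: -13944 + sqrt(1361219) ≈ -12777.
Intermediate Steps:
J(P) = P + P**2 (J(P) = P**2 + P = P + P**2)
(59 - 737*19) + sqrt(1331609 + (132*(314 - 1*92) + J(17))) = (59 - 737*19) + sqrt(1331609 + (132*(314 - 1*92) + 17*(1 + 17))) = (59 - 14003) + sqrt(1331609 + (132*(314 - 92) + 17*18)) = -13944 + sqrt(1331609 + (132*222 + 306)) = -13944 + sqrt(1331609 + (29304 + 306)) = -13944 + sqrt(1331609 + 29610) = -13944 + sqrt(1361219)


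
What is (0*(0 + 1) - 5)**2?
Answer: 25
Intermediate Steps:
(0*(0 + 1) - 5)**2 = (0*1 - 5)**2 = (0 - 5)**2 = (-5)**2 = 25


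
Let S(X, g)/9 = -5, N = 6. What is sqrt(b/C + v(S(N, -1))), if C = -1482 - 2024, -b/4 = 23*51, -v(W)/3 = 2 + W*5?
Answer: 3*sqrt(228883951)/1753 ≈ 25.891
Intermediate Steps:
S(X, g) = -45 (S(X, g) = 9*(-5) = -45)
v(W) = -6 - 15*W (v(W) = -3*(2 + W*5) = -3*(2 + 5*W) = -6 - 15*W)
b = -4692 (b = -92*51 = -4*1173 = -4692)
C = -3506
sqrt(b/C + v(S(N, -1))) = sqrt(-4692/(-3506) + (-6 - 15*(-45))) = sqrt(-4692*(-1/3506) + (-6 + 675)) = sqrt(2346/1753 + 669) = sqrt(1175103/1753) = 3*sqrt(228883951)/1753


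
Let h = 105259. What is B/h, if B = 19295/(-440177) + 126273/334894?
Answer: 7017241513/2216643811110806 ≈ 3.1657e-6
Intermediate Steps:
B = 7017241513/21058948034 (B = 19295*(-1/440177) + 126273*(1/334894) = -19295/440177 + 18039/47842 = 7017241513/21058948034 ≈ 0.33322)
B/h = (7017241513/21058948034)/105259 = (7017241513/21058948034)*(1/105259) = 7017241513/2216643811110806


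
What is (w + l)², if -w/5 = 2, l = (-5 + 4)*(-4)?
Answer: 36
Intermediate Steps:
l = 4 (l = -1*(-4) = 4)
w = -10 (w = -5*2 = -10)
(w + l)² = (-10 + 4)² = (-6)² = 36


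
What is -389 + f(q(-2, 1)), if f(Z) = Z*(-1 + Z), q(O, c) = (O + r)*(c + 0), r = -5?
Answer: -333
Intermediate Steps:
q(O, c) = c*(-5 + O) (q(O, c) = (O - 5)*(c + 0) = (-5 + O)*c = c*(-5 + O))
-389 + f(q(-2, 1)) = -389 + (1*(-5 - 2))*(-1 + 1*(-5 - 2)) = -389 + (1*(-7))*(-1 + 1*(-7)) = -389 - 7*(-1 - 7) = -389 - 7*(-8) = -389 + 56 = -333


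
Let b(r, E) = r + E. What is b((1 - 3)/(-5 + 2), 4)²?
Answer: 196/9 ≈ 21.778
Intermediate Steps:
b(r, E) = E + r
b((1 - 3)/(-5 + 2), 4)² = (4 + (1 - 3)/(-5 + 2))² = (4 - 2/(-3))² = (4 - 2*(-⅓))² = (4 + ⅔)² = (14/3)² = 196/9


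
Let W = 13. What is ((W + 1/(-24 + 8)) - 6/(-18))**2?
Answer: 405769/2304 ≈ 176.11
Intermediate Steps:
((W + 1/(-24 + 8)) - 6/(-18))**2 = ((13 + 1/(-24 + 8)) - 6/(-18))**2 = ((13 + 1/(-16)) - 6*(-1/18))**2 = ((13 - 1/16) + 1/3)**2 = (207/16 + 1/3)**2 = (637/48)**2 = 405769/2304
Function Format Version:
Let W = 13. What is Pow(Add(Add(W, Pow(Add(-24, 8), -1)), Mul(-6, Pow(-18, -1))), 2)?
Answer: Rational(405769, 2304) ≈ 176.11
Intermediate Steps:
Pow(Add(Add(W, Pow(Add(-24, 8), -1)), Mul(-6, Pow(-18, -1))), 2) = Pow(Add(Add(13, Pow(Add(-24, 8), -1)), Mul(-6, Pow(-18, -1))), 2) = Pow(Add(Add(13, Pow(-16, -1)), Mul(-6, Rational(-1, 18))), 2) = Pow(Add(Add(13, Rational(-1, 16)), Rational(1, 3)), 2) = Pow(Add(Rational(207, 16), Rational(1, 3)), 2) = Pow(Rational(637, 48), 2) = Rational(405769, 2304)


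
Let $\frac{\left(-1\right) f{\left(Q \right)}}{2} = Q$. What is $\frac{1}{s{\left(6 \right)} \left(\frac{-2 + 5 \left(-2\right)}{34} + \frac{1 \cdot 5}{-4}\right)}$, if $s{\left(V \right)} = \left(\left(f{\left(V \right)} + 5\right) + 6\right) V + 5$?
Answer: $\frac{68}{109} \approx 0.62385$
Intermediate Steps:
$f{\left(Q \right)} = - 2 Q$
$s{\left(V \right)} = 5 + V \left(11 - 2 V\right)$ ($s{\left(V \right)} = \left(\left(- 2 V + 5\right) + 6\right) V + 5 = \left(\left(5 - 2 V\right) + 6\right) V + 5 = \left(11 - 2 V\right) V + 5 = V \left(11 - 2 V\right) + 5 = 5 + V \left(11 - 2 V\right)$)
$\frac{1}{s{\left(6 \right)} \left(\frac{-2 + 5 \left(-2\right)}{34} + \frac{1 \cdot 5}{-4}\right)} = \frac{1}{\left(5 - 2 \cdot 6^{2} + 11 \cdot 6\right) \left(\frac{-2 + 5 \left(-2\right)}{34} + \frac{1 \cdot 5}{-4}\right)} = \frac{1}{\left(5 - 72 + 66\right) \left(\left(-2 - 10\right) \frac{1}{34} + 5 \left(- \frac{1}{4}\right)\right)} = \frac{1}{\left(5 - 72 + 66\right) \left(\left(-12\right) \frac{1}{34} - \frac{5}{4}\right)} = \frac{1}{\left(-1\right) \left(- \frac{6}{17} - \frac{5}{4}\right)} = \frac{1}{\left(-1\right) \left(- \frac{109}{68}\right)} = \frac{1}{\frac{109}{68}} = \frac{68}{109}$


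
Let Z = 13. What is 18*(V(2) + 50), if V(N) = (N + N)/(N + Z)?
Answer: 4524/5 ≈ 904.80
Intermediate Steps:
V(N) = 2*N/(13 + N) (V(N) = (N + N)/(N + 13) = (2*N)/(13 + N) = 2*N/(13 + N))
18*(V(2) + 50) = 18*(2*2/(13 + 2) + 50) = 18*(2*2/15 + 50) = 18*(2*2*(1/15) + 50) = 18*(4/15 + 50) = 18*(754/15) = 4524/5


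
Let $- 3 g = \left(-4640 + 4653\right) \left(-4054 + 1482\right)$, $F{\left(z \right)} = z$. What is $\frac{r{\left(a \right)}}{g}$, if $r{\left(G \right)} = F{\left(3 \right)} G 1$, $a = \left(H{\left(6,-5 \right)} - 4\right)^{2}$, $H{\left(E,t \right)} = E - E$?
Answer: $\frac{36}{8359} \approx 0.0043067$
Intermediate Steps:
$H{\left(E,t \right)} = 0$
$g = \frac{33436}{3}$ ($g = - \frac{\left(-4640 + 4653\right) \left(-4054 + 1482\right)}{3} = - \frac{13 \left(-2572\right)}{3} = \left(- \frac{1}{3}\right) \left(-33436\right) = \frac{33436}{3} \approx 11145.0$)
$a = 16$ ($a = \left(0 - 4\right)^{2} = \left(-4\right)^{2} = 16$)
$r{\left(G \right)} = 3 G$ ($r{\left(G \right)} = 3 G 1 = 3 G$)
$\frac{r{\left(a \right)}}{g} = \frac{3 \cdot 16}{\frac{33436}{3}} = 48 \cdot \frac{3}{33436} = \frac{36}{8359}$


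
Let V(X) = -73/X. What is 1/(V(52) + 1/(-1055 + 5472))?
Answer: -229684/322389 ≈ -0.71244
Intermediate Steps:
1/(V(52) + 1/(-1055 + 5472)) = 1/(-73/52 + 1/(-1055 + 5472)) = 1/(-73*1/52 + 1/4417) = 1/(-73/52 + 1/4417) = 1/(-322389/229684) = -229684/322389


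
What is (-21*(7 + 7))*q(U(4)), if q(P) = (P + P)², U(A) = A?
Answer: -18816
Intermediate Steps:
q(P) = 4*P² (q(P) = (2*P)² = 4*P²)
(-21*(7 + 7))*q(U(4)) = (-21*(7 + 7))*(4*4²) = (-21*14)*(4*16) = -294*64 = -18816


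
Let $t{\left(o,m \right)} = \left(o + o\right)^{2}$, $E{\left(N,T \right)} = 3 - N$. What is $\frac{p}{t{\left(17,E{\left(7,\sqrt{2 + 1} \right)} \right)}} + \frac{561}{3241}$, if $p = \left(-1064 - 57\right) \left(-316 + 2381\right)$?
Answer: $- \frac{7501828949}{3746596} \approx -2002.3$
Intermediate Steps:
$t{\left(o,m \right)} = 4 o^{2}$ ($t{\left(o,m \right)} = \left(2 o\right)^{2} = 4 o^{2}$)
$p = -2314865$ ($p = \left(-1121\right) 2065 = -2314865$)
$\frac{p}{t{\left(17,E{\left(7,\sqrt{2 + 1} \right)} \right)}} + \frac{561}{3241} = - \frac{2314865}{4 \cdot 17^{2}} + \frac{561}{3241} = - \frac{2314865}{4 \cdot 289} + 561 \cdot \frac{1}{3241} = - \frac{2314865}{1156} + \frac{561}{3241} = - \frac{7501828949}{3746596}$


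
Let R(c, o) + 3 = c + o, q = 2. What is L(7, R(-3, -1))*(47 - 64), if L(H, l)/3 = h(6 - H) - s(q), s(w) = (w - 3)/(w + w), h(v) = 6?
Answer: -1275/4 ≈ -318.75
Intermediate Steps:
s(w) = (-3 + w)/(2*w) (s(w) = (-3 + w)/((2*w)) = (-3 + w)*(1/(2*w)) = (-3 + w)/(2*w))
R(c, o) = -3 + c + o (R(c, o) = -3 + (c + o) = -3 + c + o)
L(H, l) = 75/4 (L(H, l) = 3*(6 - (-3 + 2)/(2*2)) = 3*(6 - (-1)/(2*2)) = 3*(6 - 1*(-¼)) = 3*(6 + ¼) = 3*(25/4) = 75/4)
L(7, R(-3, -1))*(47 - 64) = 75*(47 - 64)/4 = (75/4)*(-17) = -1275/4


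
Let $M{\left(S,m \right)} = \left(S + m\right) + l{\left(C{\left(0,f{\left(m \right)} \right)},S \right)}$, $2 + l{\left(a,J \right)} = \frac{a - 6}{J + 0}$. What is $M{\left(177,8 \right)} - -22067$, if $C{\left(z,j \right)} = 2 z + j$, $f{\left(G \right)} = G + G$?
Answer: $\frac{3938260}{177} \approx 22250.0$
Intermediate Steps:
$f{\left(G \right)} = 2 G$
$C{\left(z,j \right)} = j + 2 z$
$l{\left(a,J \right)} = -2 + \frac{-6 + a}{J}$ ($l{\left(a,J \right)} = -2 + \frac{a - 6}{J + 0} = -2 + \frac{-6 + a}{J}$)
$M{\left(S,m \right)} = S + m + \frac{-6 - 2 S + 2 m}{S}$ ($M{\left(S,m \right)} = \left(S + m\right) + \frac{-6 + \left(2 m + 2 \cdot 0\right) - 2 S}{S} = \left(S + m\right) + \frac{-6 + \left(2 m + 0\right) - 2 S}{S} = \left(S + m\right) + \frac{-6 + 2 m - 2 S}{S} = \left(S + m\right) + \frac{-6 - 2 S + 2 m}{S} = S + m + \frac{-6 - 2 S + 2 m}{S}$)
$M{\left(177,8 \right)} - -22067 = \left(-2 + 177 + 8 - \frac{6}{177} + 2 \cdot 8 \cdot \frac{1}{177}\right) - -22067 = \left(-2 + 177 + 8 - \frac{2}{59} + 2 \cdot 8 \cdot \frac{1}{177}\right) + 22067 = \left(-2 + 177 + 8 - \frac{2}{59} + \frac{16}{177}\right) + 22067 = \frac{32401}{177} + 22067 = \frac{3938260}{177}$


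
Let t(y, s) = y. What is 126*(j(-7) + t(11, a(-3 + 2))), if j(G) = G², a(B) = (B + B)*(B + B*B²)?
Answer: 7560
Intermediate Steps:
a(B) = 2*B*(B + B³) (a(B) = (2*B)*(B + B³) = 2*B*(B + B³))
126*(j(-7) + t(11, a(-3 + 2))) = 126*((-7)² + 11) = 126*(49 + 11) = 126*60 = 7560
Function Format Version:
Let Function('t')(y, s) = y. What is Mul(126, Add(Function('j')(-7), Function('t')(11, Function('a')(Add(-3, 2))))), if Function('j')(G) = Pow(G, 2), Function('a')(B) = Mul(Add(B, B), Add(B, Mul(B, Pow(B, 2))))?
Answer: 7560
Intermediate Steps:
Function('a')(B) = Mul(2, B, Add(B, Pow(B, 3))) (Function('a')(B) = Mul(Mul(2, B), Add(B, Pow(B, 3))) = Mul(2, B, Add(B, Pow(B, 3))))
Mul(126, Add(Function('j')(-7), Function('t')(11, Function('a')(Add(-3, 2))))) = Mul(126, Add(Pow(-7, 2), 11)) = Mul(126, Add(49, 11)) = Mul(126, 60) = 7560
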